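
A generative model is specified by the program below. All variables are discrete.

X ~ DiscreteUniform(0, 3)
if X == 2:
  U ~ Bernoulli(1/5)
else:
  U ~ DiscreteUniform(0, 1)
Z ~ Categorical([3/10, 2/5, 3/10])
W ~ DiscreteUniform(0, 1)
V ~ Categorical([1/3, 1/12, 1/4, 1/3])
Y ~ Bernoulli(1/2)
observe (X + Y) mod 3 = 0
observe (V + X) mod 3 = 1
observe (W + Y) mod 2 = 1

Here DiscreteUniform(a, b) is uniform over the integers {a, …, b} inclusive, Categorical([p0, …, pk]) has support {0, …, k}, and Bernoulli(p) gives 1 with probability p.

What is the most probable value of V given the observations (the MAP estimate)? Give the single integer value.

Enumerate traces; 18 have nonzero weight after conditioning:
  (X=0, U=0, Z=0, W=1, V=1, Y=0) weight 1/1280
  (X=0, U=0, Z=1, W=1, V=1, Y=0) weight 1/960
  (X=0, U=0, Z=2, W=1, V=1, Y=0) weight 1/1280
  (X=0, U=1, Z=0, W=1, V=1, Y=0) weight 1/1280
  (X=0, U=1, Z=1, W=1, V=1, Y=0) weight 1/960
  (X=0, U=1, Z=2, W=1, V=1, Y=0) weight 1/1280
  (X=2, U=0, Z=0, W=0, V=2, Y=1) weight 3/800
  (X=2, U=0, Z=1, W=0, V=2, Y=1) weight 1/200
  … 10 more
Group by V:
  weight(V=1) = 1/96
  weight(V=2) = 1/64
Total weight = 1/96 + 1/64 = 5/192
P(V=1 | obs) = 1/96 / 5/192 = 2/5
P(V=2 | obs) = 1/64 / 5/192 = 3/5
argmax = 2

argmax_v P(V = v | obs) = 2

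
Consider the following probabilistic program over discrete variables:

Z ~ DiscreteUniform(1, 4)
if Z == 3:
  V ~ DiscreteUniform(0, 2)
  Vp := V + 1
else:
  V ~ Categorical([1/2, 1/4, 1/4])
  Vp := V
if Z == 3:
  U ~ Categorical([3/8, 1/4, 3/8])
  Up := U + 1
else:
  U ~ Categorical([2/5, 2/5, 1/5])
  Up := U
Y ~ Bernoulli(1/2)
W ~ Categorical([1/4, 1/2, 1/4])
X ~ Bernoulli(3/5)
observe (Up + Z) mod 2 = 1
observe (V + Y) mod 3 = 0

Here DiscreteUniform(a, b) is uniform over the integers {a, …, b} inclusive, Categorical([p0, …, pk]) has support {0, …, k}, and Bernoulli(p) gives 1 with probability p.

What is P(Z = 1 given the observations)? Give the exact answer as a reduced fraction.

Enumerate traces; 60 have nonzero weight after conditioning:
  (Z=1, V=0, U=0, Y=0, W=0, X=0) weight 1/400
  (Z=1, V=0, U=0, Y=0, W=0, X=1) weight 3/800
  (Z=1, V=0, U=0, Y=0, W=1, X=0) weight 1/200
  (Z=1, V=0, U=0, Y=0, W=1, X=1) weight 3/400
  (Z=1, V=0, U=0, Y=0, W=2, X=0) weight 1/400
  (Z=1, V=0, U=0, Y=0, W=2, X=1) weight 3/800
  (Z=1, V=0, U=2, Y=0, W=0, X=0) weight 1/800
  (Z=1, V=0, U=2, Y=0, W=0, X=1) weight 3/1600
  (Z=2, V=0, U=1, Y=0, W=0, X=0) weight 1/400
  (Z=3, V=0, U=1, Y=0, W=0, X=0) weight 1/960
  … 50 more
Group by Z:
  weight(Z=1) = 9/160
  weight(Z=2) = 3/80
  weight(Z=3) = 1/48
  weight(Z=4) = 3/80
Total weight = 9/160 + 3/80 + 1/48 + 3/80 = 73/480
P(Z=1 | obs) = 9/160 / 73/480 = 27/73
P(Z=2 | obs) = 3/80 / 73/480 = 18/73
P(Z=3 | obs) = 1/48 / 73/480 = 10/73
P(Z=4 | obs) = 3/80 / 73/480 = 18/73

P(Z = 1 | obs) = 27/73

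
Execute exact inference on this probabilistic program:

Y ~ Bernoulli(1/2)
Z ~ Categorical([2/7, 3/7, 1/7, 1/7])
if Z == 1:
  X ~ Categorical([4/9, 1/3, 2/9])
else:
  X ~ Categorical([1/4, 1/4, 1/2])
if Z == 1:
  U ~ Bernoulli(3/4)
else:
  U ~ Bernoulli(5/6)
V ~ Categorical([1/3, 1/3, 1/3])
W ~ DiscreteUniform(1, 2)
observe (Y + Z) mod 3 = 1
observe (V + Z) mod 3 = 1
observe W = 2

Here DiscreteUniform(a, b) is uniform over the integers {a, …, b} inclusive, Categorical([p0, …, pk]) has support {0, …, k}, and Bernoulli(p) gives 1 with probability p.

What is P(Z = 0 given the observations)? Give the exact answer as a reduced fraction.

Enumerate traces; 18 have nonzero weight after conditioning:
  (Y=0, Z=1, X=0, U=0, V=0, W=2) weight 1/252
  (Y=0, Z=1, X=0, U=1, V=0, W=2) weight 1/84
  (Y=0, Z=1, X=1, U=0, V=0, W=2) weight 1/336
  (Y=0, Z=1, X=1, U=1, V=0, W=2) weight 1/112
  (Y=0, Z=1, X=2, U=0, V=0, W=2) weight 1/504
  (Y=0, Z=1, X=2, U=1, V=0, W=2) weight 1/168
  (Y=1, Z=0, X=0, U=0, V=1, W=2) weight 1/1008
  (Y=1, Z=0, X=0, U=1, V=1, W=2) weight 5/1008
  (Y=1, Z=3, X=0, U=0, V=1, W=2) weight 1/2016
  … 9 more
Group by Z:
  weight(Z=0) = 1/42
  weight(Z=1) = 1/28
  weight(Z=3) = 1/84
Total weight = 1/42 + 1/28 + 1/84 = 1/14
P(Z=0 | obs) = 1/42 / 1/14 = 1/3
P(Z=1 | obs) = 1/28 / 1/14 = 1/2
P(Z=3 | obs) = 1/84 / 1/14 = 1/6

P(Z = 0 | obs) = 1/3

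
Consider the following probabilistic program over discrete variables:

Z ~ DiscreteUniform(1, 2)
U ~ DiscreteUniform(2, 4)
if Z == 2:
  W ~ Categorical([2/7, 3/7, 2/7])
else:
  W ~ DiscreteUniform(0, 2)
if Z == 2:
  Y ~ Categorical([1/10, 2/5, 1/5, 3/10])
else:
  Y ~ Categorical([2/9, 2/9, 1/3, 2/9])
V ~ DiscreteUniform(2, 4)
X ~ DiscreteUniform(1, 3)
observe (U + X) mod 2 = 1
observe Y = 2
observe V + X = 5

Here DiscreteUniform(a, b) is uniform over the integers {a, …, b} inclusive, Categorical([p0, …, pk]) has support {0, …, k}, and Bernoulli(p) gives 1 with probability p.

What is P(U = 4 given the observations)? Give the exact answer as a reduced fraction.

P(U = 4 | obs) = 2/5

Enumerate traces; 30 have nonzero weight after conditioning:
  (Z=1, U=2, W=0, Y=2, V=2, X=3) weight 1/486
  (Z=1, U=2, W=0, Y=2, V=4, X=1) weight 1/486
  (Z=1, U=2, W=1, Y=2, V=2, X=3) weight 1/486
  (Z=1, U=2, W=1, Y=2, V=4, X=1) weight 1/486
  (Z=1, U=2, W=2, Y=2, V=2, X=3) weight 1/486
  (Z=1, U=2, W=2, Y=2, V=4, X=1) weight 1/486
  (Z=1, U=3, W=0, Y=2, V=3, X=2) weight 1/486
  (Z=1, U=3, W=1, Y=2, V=3, X=2) weight 1/486
  (Z=1, U=4, W=0, Y=2, V=2, X=3) weight 1/486
  … 21 more
Group by U:
  weight(U=2) = 8/405
  weight(U=3) = 4/405
  weight(U=4) = 8/405
Total weight = 8/405 + 4/405 + 8/405 = 4/81
P(U=2 | obs) = 8/405 / 4/81 = 2/5
P(U=3 | obs) = 4/405 / 4/81 = 1/5
P(U=4 | obs) = 8/405 / 4/81 = 2/5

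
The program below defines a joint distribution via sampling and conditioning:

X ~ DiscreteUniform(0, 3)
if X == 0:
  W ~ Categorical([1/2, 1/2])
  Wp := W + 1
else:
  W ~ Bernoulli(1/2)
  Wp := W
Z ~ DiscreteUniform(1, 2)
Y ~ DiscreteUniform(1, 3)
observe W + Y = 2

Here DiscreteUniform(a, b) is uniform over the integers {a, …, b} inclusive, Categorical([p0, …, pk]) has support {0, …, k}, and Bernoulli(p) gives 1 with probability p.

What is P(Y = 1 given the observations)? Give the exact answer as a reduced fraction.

P(Y = 1 | obs) = 1/2

Enumerate traces; 16 have nonzero weight after conditioning:
  (X=0, W=0, Z=1, Y=2) weight 1/48
  (X=0, W=0, Z=2, Y=2) weight 1/48
  (X=0, W=1, Z=1, Y=1) weight 1/48
  (X=0, W=1, Z=2, Y=1) weight 1/48
  (X=1, W=0, Z=1, Y=2) weight 1/48
  (X=1, W=0, Z=2, Y=2) weight 1/48
  (X=1, W=1, Z=1, Y=1) weight 1/48
  (X=1, W=1, Z=2, Y=1) weight 1/48
  … 8 more
Group by Y:
  weight(Y=1) = 1/6
  weight(Y=2) = 1/6
Total weight = 1/6 + 1/6 = 1/3
P(Y=1 | obs) = 1/6 / 1/3 = 1/2
P(Y=2 | obs) = 1/6 / 1/3 = 1/2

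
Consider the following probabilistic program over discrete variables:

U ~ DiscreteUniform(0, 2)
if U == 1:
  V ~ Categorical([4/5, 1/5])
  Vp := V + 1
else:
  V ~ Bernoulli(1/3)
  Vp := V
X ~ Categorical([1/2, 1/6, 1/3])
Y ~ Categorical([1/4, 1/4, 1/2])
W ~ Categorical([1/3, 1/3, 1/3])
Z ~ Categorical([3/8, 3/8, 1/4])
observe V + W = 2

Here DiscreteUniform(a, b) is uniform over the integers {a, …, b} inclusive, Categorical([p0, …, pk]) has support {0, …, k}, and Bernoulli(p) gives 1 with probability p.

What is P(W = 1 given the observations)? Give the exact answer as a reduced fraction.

P(W = 1 | obs) = 13/45

Enumerate traces; 162 have nonzero weight after conditioning:
  (U=0, V=0, X=0, Y=0, W=2, Z=0) weight 1/288
  (U=0, V=0, X=0, Y=0, W=2, Z=1) weight 1/288
  (U=0, V=0, X=0, Y=0, W=2, Z=2) weight 1/432
  (U=0, V=0, X=0, Y=1, W=2, Z=0) weight 1/288
  (U=0, V=0, X=0, Y=1, W=2, Z=1) weight 1/288
  (U=0, V=0, X=0, Y=1, W=2, Z=2) weight 1/432
  (U=0, V=0, X=0, Y=2, W=2, Z=0) weight 1/144
  (U=0, V=0, X=0, Y=2, W=2, Z=1) weight 1/144
  (U=0, V=1, X=0, Y=0, W=1, Z=0) weight 1/576
  … 153 more
Group by W:
  weight(W=1) = 13/135
  weight(W=2) = 32/135
Total weight = 13/135 + 32/135 = 1/3
P(W=1 | obs) = 13/135 / 1/3 = 13/45
P(W=2 | obs) = 32/135 / 1/3 = 32/45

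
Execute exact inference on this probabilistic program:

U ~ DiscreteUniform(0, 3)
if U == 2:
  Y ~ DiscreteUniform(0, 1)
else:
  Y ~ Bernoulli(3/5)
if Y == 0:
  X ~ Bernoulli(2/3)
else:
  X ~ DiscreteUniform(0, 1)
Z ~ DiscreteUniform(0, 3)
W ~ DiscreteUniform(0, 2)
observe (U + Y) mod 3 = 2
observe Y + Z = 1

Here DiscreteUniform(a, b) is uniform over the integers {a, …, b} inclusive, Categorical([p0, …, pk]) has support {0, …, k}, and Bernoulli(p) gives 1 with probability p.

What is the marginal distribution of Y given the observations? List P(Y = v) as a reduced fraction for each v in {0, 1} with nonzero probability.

P(Y=0) = 5/11, P(Y=1) = 6/11

Enumerate traces; 12 have nonzero weight after conditioning:
  (U=1, Y=1, X=0, Z=0, W=0) weight 1/160
  (U=1, Y=1, X=0, Z=0, W=1) weight 1/160
  (U=1, Y=1, X=0, Z=0, W=2) weight 1/160
  (U=1, Y=1, X=1, Z=0, W=0) weight 1/160
  (U=1, Y=1, X=1, Z=0, W=1) weight 1/160
  (U=1, Y=1, X=1, Z=0, W=2) weight 1/160
  (U=2, Y=0, X=0, Z=1, W=0) weight 1/288
  (U=2, Y=0, X=0, Z=1, W=1) weight 1/288
  … 4 more
Group by Y:
  weight(Y=0) = 1/32
  weight(Y=1) = 3/80
Total weight = 1/32 + 3/80 = 11/160
P(Y=0 | obs) = 1/32 / 11/160 = 5/11
P(Y=1 | obs) = 3/80 / 11/160 = 6/11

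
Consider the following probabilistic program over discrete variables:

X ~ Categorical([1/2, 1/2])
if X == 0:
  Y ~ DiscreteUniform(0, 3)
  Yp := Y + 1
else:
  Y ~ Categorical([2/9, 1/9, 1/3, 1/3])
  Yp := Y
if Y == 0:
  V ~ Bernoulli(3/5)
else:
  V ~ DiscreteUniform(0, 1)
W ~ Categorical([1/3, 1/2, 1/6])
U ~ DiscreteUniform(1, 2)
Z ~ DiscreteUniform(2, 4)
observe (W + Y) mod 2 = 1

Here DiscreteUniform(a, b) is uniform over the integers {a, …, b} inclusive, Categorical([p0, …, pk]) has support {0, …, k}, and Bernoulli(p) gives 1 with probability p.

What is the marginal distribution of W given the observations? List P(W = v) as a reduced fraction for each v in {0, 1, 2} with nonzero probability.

Enumerate traces; 144 have nonzero weight after conditioning:
  (X=0, Y=0, V=0, W=1, U=1, Z=2) weight 1/240
  (X=0, Y=0, V=0, W=1, U=1, Z=3) weight 1/240
  (X=0, Y=0, V=0, W=1, U=1, Z=4) weight 1/240
  (X=0, Y=0, V=0, W=1, U=2, Z=2) weight 1/240
  (X=0, Y=0, V=0, W=1, U=2, Z=3) weight 1/240
  (X=0, Y=0, V=0, W=1, U=2, Z=4) weight 1/240
  (X=0, Y=0, V=1, W=1, U=1, Z=2) weight 1/160
  (X=0, Y=0, V=1, W=1, U=1, Z=3) weight 1/160
  (X=0, Y=1, V=0, W=0, U=1, Z=2) weight 1/288
  (X=0, Y=1, V=0, W=2, U=1, Z=2) weight 1/576
  … 134 more
Group by W:
  weight(W=0) = 17/108
  weight(W=1) = 19/72
  weight(W=2) = 17/216
Total weight = 17/108 + 19/72 + 17/216 = 1/2
P(W=0 | obs) = 17/108 / 1/2 = 17/54
P(W=1 | obs) = 19/72 / 1/2 = 19/36
P(W=2 | obs) = 17/216 / 1/2 = 17/108

P(W=0) = 17/54, P(W=1) = 19/36, P(W=2) = 17/108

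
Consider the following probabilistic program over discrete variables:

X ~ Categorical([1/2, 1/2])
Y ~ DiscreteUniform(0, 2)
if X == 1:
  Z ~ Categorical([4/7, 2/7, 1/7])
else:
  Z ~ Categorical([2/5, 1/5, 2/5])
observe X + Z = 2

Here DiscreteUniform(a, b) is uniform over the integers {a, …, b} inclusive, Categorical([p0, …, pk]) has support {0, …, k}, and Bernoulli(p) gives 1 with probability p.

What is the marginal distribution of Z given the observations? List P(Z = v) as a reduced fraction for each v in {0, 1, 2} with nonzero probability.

P(Z=1) = 5/12, P(Z=2) = 7/12

Enumerate traces; 6 have nonzero weight after conditioning:
  (X=0, Y=0, Z=2) weight 1/15
  (X=0, Y=1, Z=2) weight 1/15
  (X=0, Y=2, Z=2) weight 1/15
  (X=1, Y=0, Z=1) weight 1/21
  (X=1, Y=1, Z=1) weight 1/21
  (X=1, Y=2, Z=1) weight 1/21
Group by Z:
  weight(Z=1) = 1/7
  weight(Z=2) = 1/5
Total weight = 1/7 + 1/5 = 12/35
P(Z=1 | obs) = 1/7 / 12/35 = 5/12
P(Z=2 | obs) = 1/5 / 12/35 = 7/12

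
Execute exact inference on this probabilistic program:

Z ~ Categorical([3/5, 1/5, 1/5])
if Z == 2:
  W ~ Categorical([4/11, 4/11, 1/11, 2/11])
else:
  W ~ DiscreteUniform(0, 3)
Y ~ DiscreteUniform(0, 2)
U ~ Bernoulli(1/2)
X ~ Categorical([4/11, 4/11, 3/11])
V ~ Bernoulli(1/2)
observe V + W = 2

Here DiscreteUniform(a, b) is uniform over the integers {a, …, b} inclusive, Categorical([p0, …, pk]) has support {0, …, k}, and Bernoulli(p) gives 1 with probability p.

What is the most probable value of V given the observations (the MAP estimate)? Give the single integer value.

argmax_v P(V = v | obs) = 1

Enumerate traces; 108 have nonzero weight after conditioning:
  (Z=0, W=1, Y=0, U=0, X=0, V=1) weight 1/220
  (Z=0, W=1, Y=0, U=0, X=1, V=1) weight 1/220
  (Z=0, W=1, Y=0, U=0, X=2, V=1) weight 3/880
  (Z=0, W=1, Y=0, U=1, X=0, V=1) weight 1/220
  (Z=0, W=1, Y=0, U=1, X=1, V=1) weight 1/220
  (Z=0, W=1, Y=0, U=1, X=2, V=1) weight 3/880
  (Z=0, W=1, Y=1, U=0, X=0, V=1) weight 1/220
  (Z=0, W=1, Y=1, U=0, X=1, V=1) weight 1/220
  (Z=0, W=2, Y=0, U=0, X=0, V=0) weight 1/220
  … 99 more
Group by V:
  weight(V=0) = 6/55
  weight(V=1) = 3/22
Total weight = 6/55 + 3/22 = 27/110
P(V=0 | obs) = 6/55 / 27/110 = 4/9
P(V=1 | obs) = 3/22 / 27/110 = 5/9
argmax = 1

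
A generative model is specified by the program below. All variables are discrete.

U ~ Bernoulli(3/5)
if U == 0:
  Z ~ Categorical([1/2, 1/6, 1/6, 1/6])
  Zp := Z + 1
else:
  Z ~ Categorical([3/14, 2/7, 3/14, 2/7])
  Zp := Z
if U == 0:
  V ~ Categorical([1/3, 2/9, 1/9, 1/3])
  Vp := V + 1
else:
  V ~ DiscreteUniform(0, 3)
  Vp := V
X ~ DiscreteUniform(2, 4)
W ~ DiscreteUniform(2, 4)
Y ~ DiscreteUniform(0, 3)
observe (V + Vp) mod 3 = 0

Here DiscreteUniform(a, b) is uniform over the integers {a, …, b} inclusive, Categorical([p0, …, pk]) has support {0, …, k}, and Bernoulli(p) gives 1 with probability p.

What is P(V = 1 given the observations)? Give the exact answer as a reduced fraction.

P(V = 1 | obs) = 8/35

Enumerate traces; 432 have nonzero weight after conditioning:
  (U=0, Z=0, V=1, X=2, W=2, Y=0) weight 1/810
  (U=0, Z=0, V=1, X=2, W=2, Y=1) weight 1/810
  (U=0, Z=0, V=1, X=2, W=2, Y=2) weight 1/810
  (U=0, Z=0, V=1, X=2, W=2, Y=3) weight 1/810
  (U=0, Z=0, V=1, X=2, W=3, Y=0) weight 1/810
  (U=0, Z=0, V=1, X=2, W=3, Y=1) weight 1/810
  (U=0, Z=0, V=1, X=2, W=3, Y=2) weight 1/810
  (U=0, Z=0, V=1, X=2, W=3, Y=3) weight 1/810
  (U=1, Z=0, V=0, X=2, W=2, Y=0) weight 1/1120
  (U=1, Z=0, V=3, X=2, W=2, Y=0) weight 1/1120
  … 422 more
Group by V:
  weight(V=0) = 3/20
  weight(V=1) = 4/45
  weight(V=3) = 3/20
Total weight = 3/20 + 4/45 + 3/20 = 7/18
P(V=0 | obs) = 3/20 / 7/18 = 27/70
P(V=1 | obs) = 4/45 / 7/18 = 8/35
P(V=3 | obs) = 3/20 / 7/18 = 27/70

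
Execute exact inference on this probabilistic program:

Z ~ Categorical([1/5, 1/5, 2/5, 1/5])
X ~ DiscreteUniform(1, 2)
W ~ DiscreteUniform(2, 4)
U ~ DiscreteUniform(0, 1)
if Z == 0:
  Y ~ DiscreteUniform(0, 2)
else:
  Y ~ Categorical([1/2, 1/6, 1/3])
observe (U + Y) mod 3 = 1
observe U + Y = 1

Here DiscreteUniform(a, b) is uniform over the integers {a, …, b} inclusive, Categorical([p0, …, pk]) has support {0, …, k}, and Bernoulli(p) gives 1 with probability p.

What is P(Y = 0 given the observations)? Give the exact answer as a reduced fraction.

P(Y = 0 | obs) = 7/10

Enumerate traces; 48 have nonzero weight after conditioning:
  (Z=0, X=1, W=2, U=0, Y=1) weight 1/180
  (Z=0, X=1, W=2, U=1, Y=0) weight 1/180
  (Z=0, X=1, W=3, U=0, Y=1) weight 1/180
  (Z=0, X=1, W=3, U=1, Y=0) weight 1/180
  (Z=0, X=1, W=4, U=0, Y=1) weight 1/180
  (Z=0, X=1, W=4, U=1, Y=0) weight 1/180
  (Z=0, X=2, W=2, U=0, Y=1) weight 1/180
  (Z=0, X=2, W=2, U=1, Y=0) weight 1/180
  … 40 more
Group by Y:
  weight(Y=0) = 7/30
  weight(Y=1) = 1/10
Total weight = 7/30 + 1/10 = 1/3
P(Y=0 | obs) = 7/30 / 1/3 = 7/10
P(Y=1 | obs) = 1/10 / 1/3 = 3/10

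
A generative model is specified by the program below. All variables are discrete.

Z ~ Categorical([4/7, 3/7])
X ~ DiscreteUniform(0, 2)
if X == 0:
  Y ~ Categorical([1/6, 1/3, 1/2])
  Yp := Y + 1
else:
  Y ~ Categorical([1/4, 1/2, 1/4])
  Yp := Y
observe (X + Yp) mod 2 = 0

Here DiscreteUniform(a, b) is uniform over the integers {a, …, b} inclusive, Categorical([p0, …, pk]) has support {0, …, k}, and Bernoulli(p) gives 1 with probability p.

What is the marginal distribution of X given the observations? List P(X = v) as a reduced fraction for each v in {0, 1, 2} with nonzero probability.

P(X=0) = 1/4, P(X=1) = 3/8, P(X=2) = 3/8

Enumerate traces; 8 have nonzero weight after conditioning:
  (Z=0, X=0, Y=1) weight 4/63
  (Z=0, X=1, Y=1) weight 2/21
  (Z=0, X=2, Y=0) weight 1/21
  (Z=0, X=2, Y=2) weight 1/21
  (Z=1, X=0, Y=1) weight 1/21
  (Z=1, X=1, Y=1) weight 1/14
  (Z=1, X=2, Y=0) weight 1/28
  (Z=1, X=2, Y=2) weight 1/28
Group by X:
  weight(X=0) = 1/9
  weight(X=1) = 1/6
  weight(X=2) = 1/6
Total weight = 1/9 + 1/6 + 1/6 = 4/9
P(X=0 | obs) = 1/9 / 4/9 = 1/4
P(X=1 | obs) = 1/6 / 4/9 = 3/8
P(X=2 | obs) = 1/6 / 4/9 = 3/8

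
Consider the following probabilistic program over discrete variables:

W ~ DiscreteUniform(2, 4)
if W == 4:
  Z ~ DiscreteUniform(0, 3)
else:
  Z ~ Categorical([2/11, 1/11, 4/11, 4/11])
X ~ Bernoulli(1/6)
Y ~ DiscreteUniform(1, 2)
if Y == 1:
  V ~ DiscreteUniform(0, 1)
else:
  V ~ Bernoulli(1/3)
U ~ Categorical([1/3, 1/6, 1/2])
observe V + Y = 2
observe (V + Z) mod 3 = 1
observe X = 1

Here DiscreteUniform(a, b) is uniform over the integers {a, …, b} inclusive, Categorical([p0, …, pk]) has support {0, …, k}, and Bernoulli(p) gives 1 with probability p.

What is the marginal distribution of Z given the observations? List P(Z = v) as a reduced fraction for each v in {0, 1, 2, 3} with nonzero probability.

P(Z=0) = 81/286, P(Z=1) = 38/143, P(Z=3) = 129/286

Enumerate traces; 27 have nonzero weight after conditioning:
  (W=2, Z=0, X=1, Y=1, V=1, U=0) weight 1/1188
  (W=2, Z=0, X=1, Y=1, V=1, U=1) weight 1/2376
  (W=2, Z=0, X=1, Y=1, V=1, U=2) weight 1/792
  (W=2, Z=1, X=1, Y=2, V=0, U=0) weight 1/1782
  (W=2, Z=1, X=1, Y=2, V=0, U=1) weight 1/3564
  (W=2, Z=1, X=1, Y=2, V=0, U=2) weight 1/1188
  (W=2, Z=3, X=1, Y=1, V=1, U=0) weight 1/594
  (W=2, Z=3, X=1, Y=1, V=1, U=1) weight 1/1188
  … 19 more
Group by Z:
  weight(Z=0) = 3/352
  weight(Z=1) = 19/2376
  weight(Z=3) = 43/3168
Total weight = 3/352 + 19/2376 + 43/3168 = 13/432
P(Z=0 | obs) = 3/352 / 13/432 = 81/286
P(Z=1 | obs) = 19/2376 / 13/432 = 38/143
P(Z=3 | obs) = 43/3168 / 13/432 = 129/286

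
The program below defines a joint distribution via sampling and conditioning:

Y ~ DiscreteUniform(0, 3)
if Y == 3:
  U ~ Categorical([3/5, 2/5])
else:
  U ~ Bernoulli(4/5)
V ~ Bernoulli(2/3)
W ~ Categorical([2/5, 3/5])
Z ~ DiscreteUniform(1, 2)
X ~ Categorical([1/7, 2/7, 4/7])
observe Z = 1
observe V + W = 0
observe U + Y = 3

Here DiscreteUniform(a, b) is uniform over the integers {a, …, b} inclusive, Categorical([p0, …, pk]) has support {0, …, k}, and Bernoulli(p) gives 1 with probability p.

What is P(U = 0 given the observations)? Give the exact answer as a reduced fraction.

P(U = 0 | obs) = 3/7

Enumerate traces; 6 have nonzero weight after conditioning:
  (Y=2, U=1, V=0, W=0, Z=1, X=0) weight 1/525
  (Y=2, U=1, V=0, W=0, Z=1, X=1) weight 2/525
  (Y=2, U=1, V=0, W=0, Z=1, X=2) weight 4/525
  (Y=3, U=0, V=0, W=0, Z=1, X=0) weight 1/700
  (Y=3, U=0, V=0, W=0, Z=1, X=1) weight 1/350
  (Y=3, U=0, V=0, W=0, Z=1, X=2) weight 1/175
Group by U:
  weight(U=0) = 1/100
  weight(U=1) = 1/75
Total weight = 1/100 + 1/75 = 7/300
P(U=0 | obs) = 1/100 / 7/300 = 3/7
P(U=1 | obs) = 1/75 / 7/300 = 4/7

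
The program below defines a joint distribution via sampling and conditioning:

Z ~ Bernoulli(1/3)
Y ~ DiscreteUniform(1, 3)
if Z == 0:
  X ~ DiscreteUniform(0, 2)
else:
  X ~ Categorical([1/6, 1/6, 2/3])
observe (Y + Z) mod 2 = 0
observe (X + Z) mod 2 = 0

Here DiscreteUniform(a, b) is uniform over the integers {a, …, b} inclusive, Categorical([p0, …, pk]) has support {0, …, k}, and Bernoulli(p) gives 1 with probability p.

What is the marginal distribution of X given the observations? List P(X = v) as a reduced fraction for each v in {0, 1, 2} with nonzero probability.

Enumerate traces; 4 have nonzero weight after conditioning:
  (Z=0, Y=2, X=0) weight 2/27
  (Z=0, Y=2, X=2) weight 2/27
  (Z=1, Y=1, X=1) weight 1/54
  (Z=1, Y=3, X=1) weight 1/54
Group by X:
  weight(X=0) = 2/27
  weight(X=1) = 1/27
  weight(X=2) = 2/27
Total weight = 2/27 + 1/27 + 2/27 = 5/27
P(X=0 | obs) = 2/27 / 5/27 = 2/5
P(X=1 | obs) = 1/27 / 5/27 = 1/5
P(X=2 | obs) = 2/27 / 5/27 = 2/5

P(X=0) = 2/5, P(X=1) = 1/5, P(X=2) = 2/5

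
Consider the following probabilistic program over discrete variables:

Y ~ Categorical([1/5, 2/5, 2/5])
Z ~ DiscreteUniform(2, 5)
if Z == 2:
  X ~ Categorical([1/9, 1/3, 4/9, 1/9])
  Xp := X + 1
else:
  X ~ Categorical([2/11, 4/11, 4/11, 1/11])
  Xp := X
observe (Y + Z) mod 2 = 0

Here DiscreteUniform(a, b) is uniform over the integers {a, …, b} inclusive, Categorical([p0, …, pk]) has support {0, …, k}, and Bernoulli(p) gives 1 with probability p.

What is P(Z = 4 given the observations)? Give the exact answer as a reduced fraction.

Enumerate traces; 24 have nonzero weight after conditioning:
  (Y=0, Z=2, X=0) weight 1/180
  (Y=0, Z=2, X=1) weight 1/60
  (Y=0, Z=2, X=2) weight 1/45
  (Y=0, Z=2, X=3) weight 1/180
  (Y=0, Z=4, X=0) weight 1/110
  (Y=0, Z=4, X=1) weight 1/55
  (Y=0, Z=4, X=2) weight 1/55
  (Y=0, Z=4, X=3) weight 1/220
  (Y=1, Z=3, X=0) weight 1/55
  (Y=1, Z=5, X=0) weight 1/55
  … 14 more
Group by Z:
  weight(Z=2) = 3/20
  weight(Z=3) = 1/10
  weight(Z=4) = 3/20
  weight(Z=5) = 1/10
Total weight = 3/20 + 1/10 + 3/20 + 1/10 = 1/2
P(Z=2 | obs) = 3/20 / 1/2 = 3/10
P(Z=3 | obs) = 1/10 / 1/2 = 1/5
P(Z=4 | obs) = 3/20 / 1/2 = 3/10
P(Z=5 | obs) = 1/10 / 1/2 = 1/5

P(Z = 4 | obs) = 3/10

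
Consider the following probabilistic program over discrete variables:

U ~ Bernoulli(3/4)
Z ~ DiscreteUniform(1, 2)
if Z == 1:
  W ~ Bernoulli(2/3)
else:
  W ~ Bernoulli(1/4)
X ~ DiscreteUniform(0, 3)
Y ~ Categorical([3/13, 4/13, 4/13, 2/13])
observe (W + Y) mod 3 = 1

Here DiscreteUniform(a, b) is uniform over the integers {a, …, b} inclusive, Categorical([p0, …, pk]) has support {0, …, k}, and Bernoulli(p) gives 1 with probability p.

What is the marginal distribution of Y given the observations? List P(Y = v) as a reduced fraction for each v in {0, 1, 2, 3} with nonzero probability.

Enumerate traces; 48 have nonzero weight after conditioning:
  (U=0, Z=1, W=0, X=0, Y=1) weight 1/312
  (U=0, Z=1, W=0, X=1, Y=1) weight 1/312
  (U=0, Z=1, W=0, X=2, Y=1) weight 1/312
  (U=0, Z=1, W=0, X=3, Y=1) weight 1/312
  (U=0, Z=1, W=1, X=0, Y=0) weight 1/208
  (U=0, Z=1, W=1, X=0, Y=3) weight 1/312
  (U=0, Z=1, W=1, X=1, Y=0) weight 1/208
  (U=0, Z=1, W=1, X=1, Y=3) weight 1/312
  … 40 more
Group by Y:
  weight(Y=0) = 11/104
  weight(Y=1) = 1/6
  weight(Y=3) = 11/156
Total weight = 11/104 + 1/6 + 11/156 = 107/312
P(Y=0 | obs) = 11/104 / 107/312 = 33/107
P(Y=1 | obs) = 1/6 / 107/312 = 52/107
P(Y=3 | obs) = 11/156 / 107/312 = 22/107

P(Y=0) = 33/107, P(Y=1) = 52/107, P(Y=3) = 22/107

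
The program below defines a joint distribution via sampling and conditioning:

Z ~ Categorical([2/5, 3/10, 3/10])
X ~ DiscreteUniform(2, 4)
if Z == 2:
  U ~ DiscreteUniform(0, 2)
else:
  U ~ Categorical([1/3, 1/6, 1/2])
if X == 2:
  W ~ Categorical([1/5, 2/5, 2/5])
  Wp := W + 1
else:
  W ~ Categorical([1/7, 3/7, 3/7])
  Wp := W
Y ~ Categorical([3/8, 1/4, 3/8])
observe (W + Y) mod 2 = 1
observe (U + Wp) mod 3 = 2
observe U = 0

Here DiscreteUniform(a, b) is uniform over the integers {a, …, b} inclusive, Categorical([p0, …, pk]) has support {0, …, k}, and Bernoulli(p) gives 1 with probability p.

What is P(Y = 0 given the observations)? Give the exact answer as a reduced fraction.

P(Y = 0 | obs) = 7/24

Enumerate traces; 12 have nonzero weight after conditioning:
  (Z=0, X=2, U=0, W=1, Y=0) weight 1/150
  (Z=0, X=2, U=0, W=1, Y=2) weight 1/150
  (Z=0, X=3, U=0, W=2, Y=1) weight 1/210
  (Z=0, X=4, U=0, W=2, Y=1) weight 1/210
  (Z=1, X=2, U=0, W=1, Y=0) weight 1/200
  (Z=1, X=2, U=0, W=1, Y=2) weight 1/200
  (Z=1, X=3, U=0, W=2, Y=1) weight 1/280
  (Z=1, X=4, U=0, W=2, Y=1) weight 1/280
  … 4 more
Group by Y:
  weight(Y=0) = 1/60
  weight(Y=1) = 1/42
  weight(Y=2) = 1/60
Total weight = 1/60 + 1/42 + 1/60 = 2/35
P(Y=0 | obs) = 1/60 / 2/35 = 7/24
P(Y=1 | obs) = 1/42 / 2/35 = 5/12
P(Y=2 | obs) = 1/60 / 2/35 = 7/24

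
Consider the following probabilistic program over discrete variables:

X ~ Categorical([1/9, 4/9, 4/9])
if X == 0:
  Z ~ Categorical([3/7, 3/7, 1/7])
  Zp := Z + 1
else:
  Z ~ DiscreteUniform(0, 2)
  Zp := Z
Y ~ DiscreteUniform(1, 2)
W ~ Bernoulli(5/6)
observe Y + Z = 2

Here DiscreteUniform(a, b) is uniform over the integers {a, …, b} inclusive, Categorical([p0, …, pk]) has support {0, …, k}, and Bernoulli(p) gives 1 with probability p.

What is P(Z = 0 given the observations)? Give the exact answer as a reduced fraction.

Enumerate traces; 12 have nonzero weight after conditioning:
  (X=0, Z=0, Y=2, W=0) weight 1/252
  (X=0, Z=0, Y=2, W=1) weight 5/252
  (X=0, Z=1, Y=1, W=0) weight 1/252
  (X=0, Z=1, Y=1, W=1) weight 5/252
  (X=1, Z=0, Y=2, W=0) weight 1/81
  (X=1, Z=0, Y=2, W=1) weight 5/81
  (X=1, Z=1, Y=1, W=0) weight 1/81
  (X=1, Z=1, Y=1, W=1) weight 5/81
  … 4 more
Group by Z:
  weight(Z=0) = 65/378
  weight(Z=1) = 65/378
Total weight = 65/378 + 65/378 = 65/189
P(Z=0 | obs) = 65/378 / 65/189 = 1/2
P(Z=1 | obs) = 65/378 / 65/189 = 1/2

P(Z = 0 | obs) = 1/2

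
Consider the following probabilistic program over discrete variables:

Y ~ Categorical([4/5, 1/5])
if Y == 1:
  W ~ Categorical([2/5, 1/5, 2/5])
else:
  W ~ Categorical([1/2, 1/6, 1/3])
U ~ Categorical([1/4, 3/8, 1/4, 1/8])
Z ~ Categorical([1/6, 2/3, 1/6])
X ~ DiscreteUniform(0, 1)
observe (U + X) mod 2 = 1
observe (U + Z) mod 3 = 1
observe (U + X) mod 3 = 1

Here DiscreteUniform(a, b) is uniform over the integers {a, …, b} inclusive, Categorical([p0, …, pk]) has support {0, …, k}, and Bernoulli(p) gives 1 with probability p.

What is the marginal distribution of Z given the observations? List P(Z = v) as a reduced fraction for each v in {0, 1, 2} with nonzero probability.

P(Z=0) = 3/11, P(Z=1) = 8/11

Enumerate traces; 12 have nonzero weight after conditioning:
  (Y=0, W=0, U=0, Z=1, X=1) weight 1/30
  (Y=0, W=0, U=1, Z=0, X=0) weight 1/80
  (Y=0, W=1, U=0, Z=1, X=1) weight 1/90
  (Y=0, W=1, U=1, Z=0, X=0) weight 1/240
  (Y=0, W=2, U=0, Z=1, X=1) weight 1/45
  (Y=0, W=2, U=1, Z=0, X=0) weight 1/120
  (Y=1, W=0, U=0, Z=1, X=1) weight 1/150
  (Y=1, W=0, U=1, Z=0, X=0) weight 1/400
  … 4 more
Group by Z:
  weight(Z=0) = 1/32
  weight(Z=1) = 1/12
Total weight = 1/32 + 1/12 = 11/96
P(Z=0 | obs) = 1/32 / 11/96 = 3/11
P(Z=1 | obs) = 1/12 / 11/96 = 8/11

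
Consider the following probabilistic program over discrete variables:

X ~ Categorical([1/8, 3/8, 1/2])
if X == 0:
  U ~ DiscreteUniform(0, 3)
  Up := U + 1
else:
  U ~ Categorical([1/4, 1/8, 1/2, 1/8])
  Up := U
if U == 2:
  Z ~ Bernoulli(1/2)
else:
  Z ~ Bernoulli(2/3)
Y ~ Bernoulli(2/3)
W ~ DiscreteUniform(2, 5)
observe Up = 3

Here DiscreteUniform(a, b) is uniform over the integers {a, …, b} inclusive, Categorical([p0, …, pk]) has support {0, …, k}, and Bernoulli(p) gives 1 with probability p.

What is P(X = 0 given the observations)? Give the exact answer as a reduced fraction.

P(X = 0 | obs) = 2/9

Enumerate traces; 48 have nonzero weight after conditioning:
  (X=0, U=2, Z=0, Y=0, W=2) weight 1/768
  (X=0, U=2, Z=0, Y=0, W=3) weight 1/768
  (X=0, U=2, Z=0, Y=0, W=4) weight 1/768
  (X=0, U=2, Z=0, Y=0, W=5) weight 1/768
  (X=0, U=2, Z=0, Y=1, W=2) weight 1/384
  (X=0, U=2, Z=0, Y=1, W=3) weight 1/384
  (X=0, U=2, Z=0, Y=1, W=4) weight 1/384
  (X=0, U=2, Z=0, Y=1, W=5) weight 1/384
  (X=1, U=3, Z=0, Y=0, W=2) weight 1/768
  (X=2, U=3, Z=0, Y=0, W=2) weight 1/576
  … 38 more
Group by X:
  weight(X=0) = 1/32
  weight(X=1) = 3/64
  weight(X=2) = 1/16
Total weight = 1/32 + 3/64 + 1/16 = 9/64
P(X=0 | obs) = 1/32 / 9/64 = 2/9
P(X=1 | obs) = 3/64 / 9/64 = 1/3
P(X=2 | obs) = 1/16 / 9/64 = 4/9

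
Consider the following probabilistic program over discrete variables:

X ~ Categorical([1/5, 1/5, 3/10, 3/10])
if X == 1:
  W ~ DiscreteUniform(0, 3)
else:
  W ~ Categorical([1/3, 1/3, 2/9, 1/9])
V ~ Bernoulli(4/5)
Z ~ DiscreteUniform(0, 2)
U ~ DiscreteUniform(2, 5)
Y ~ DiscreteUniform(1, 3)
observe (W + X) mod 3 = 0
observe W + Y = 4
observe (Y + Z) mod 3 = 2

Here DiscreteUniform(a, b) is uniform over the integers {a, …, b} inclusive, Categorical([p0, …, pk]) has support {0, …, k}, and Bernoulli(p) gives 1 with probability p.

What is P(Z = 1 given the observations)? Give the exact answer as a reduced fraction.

Enumerate traces; 32 have nonzero weight after conditioning:
  (X=0, W=3, V=0, Z=1, U=2, Y=1) weight 1/8100
  (X=0, W=3, V=0, Z=1, U=3, Y=1) weight 1/8100
  (X=0, W=3, V=0, Z=1, U=4, Y=1) weight 1/8100
  (X=0, W=3, V=0, Z=1, U=5, Y=1) weight 1/8100
  (X=0, W=3, V=1, Z=1, U=2, Y=1) weight 1/2025
  (X=0, W=3, V=1, Z=1, U=3, Y=1) weight 1/2025
  (X=0, W=3, V=1, Z=1, U=4, Y=1) weight 1/2025
  (X=0, W=3, V=1, Z=1, U=5, Y=1) weight 1/2025
  (X=1, W=2, V=0, Z=0, U=2, Y=2) weight 1/3600
  (X=2, W=1, V=0, Z=2, U=2, Y=3) weight 1/1800
  … 22 more
Group by Z:
  weight(Z=0) = 1/180
  weight(Z=1) = 1/162
  weight(Z=2) = 1/90
Total weight = 1/180 + 1/162 + 1/90 = 37/1620
P(Z=0 | obs) = 1/180 / 37/1620 = 9/37
P(Z=1 | obs) = 1/162 / 37/1620 = 10/37
P(Z=2 | obs) = 1/90 / 37/1620 = 18/37

P(Z = 1 | obs) = 10/37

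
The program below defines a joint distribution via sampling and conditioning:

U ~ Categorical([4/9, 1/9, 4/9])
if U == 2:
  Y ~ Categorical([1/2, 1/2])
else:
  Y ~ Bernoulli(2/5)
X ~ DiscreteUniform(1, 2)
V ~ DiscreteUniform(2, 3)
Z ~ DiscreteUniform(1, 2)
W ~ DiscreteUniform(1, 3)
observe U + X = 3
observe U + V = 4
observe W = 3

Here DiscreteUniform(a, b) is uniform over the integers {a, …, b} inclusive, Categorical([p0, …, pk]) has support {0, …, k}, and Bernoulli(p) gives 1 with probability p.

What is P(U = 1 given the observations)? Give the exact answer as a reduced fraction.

Enumerate traces; 8 have nonzero weight after conditioning:
  (U=1, Y=0, X=2, V=3, Z=1, W=3) weight 1/360
  (U=1, Y=0, X=2, V=3, Z=2, W=3) weight 1/360
  (U=1, Y=1, X=2, V=3, Z=1, W=3) weight 1/540
  (U=1, Y=1, X=2, V=3, Z=2, W=3) weight 1/540
  (U=2, Y=0, X=1, V=2, Z=1, W=3) weight 1/108
  (U=2, Y=0, X=1, V=2, Z=2, W=3) weight 1/108
  (U=2, Y=1, X=1, V=2, Z=1, W=3) weight 1/108
  (U=2, Y=1, X=1, V=2, Z=2, W=3) weight 1/108
Group by U:
  weight(U=1) = 1/108
  weight(U=2) = 1/27
Total weight = 1/108 + 1/27 = 5/108
P(U=1 | obs) = 1/108 / 5/108 = 1/5
P(U=2 | obs) = 1/27 / 5/108 = 4/5

P(U = 1 | obs) = 1/5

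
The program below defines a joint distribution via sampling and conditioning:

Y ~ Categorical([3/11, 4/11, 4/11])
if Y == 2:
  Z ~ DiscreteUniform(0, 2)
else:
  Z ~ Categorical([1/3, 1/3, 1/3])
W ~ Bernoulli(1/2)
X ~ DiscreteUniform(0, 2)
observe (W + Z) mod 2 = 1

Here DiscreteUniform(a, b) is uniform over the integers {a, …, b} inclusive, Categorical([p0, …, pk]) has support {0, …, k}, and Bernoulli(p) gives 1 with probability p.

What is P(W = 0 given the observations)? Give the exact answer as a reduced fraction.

Enumerate traces; 27 have nonzero weight after conditioning:
  (Y=0, Z=0, W=1, X=0) weight 1/66
  (Y=0, Z=0, W=1, X=1) weight 1/66
  (Y=0, Z=0, W=1, X=2) weight 1/66
  (Y=0, Z=1, W=0, X=0) weight 1/66
  (Y=0, Z=1, W=0, X=1) weight 1/66
  (Y=0, Z=1, W=0, X=2) weight 1/66
  (Y=0, Z=2, W=1, X=0) weight 1/66
  (Y=0, Z=2, W=1, X=1) weight 1/66
  … 19 more
Group by W:
  weight(W=0) = 1/6
  weight(W=1) = 1/3
Total weight = 1/6 + 1/3 = 1/2
P(W=0 | obs) = 1/6 / 1/2 = 1/3
P(W=1 | obs) = 1/3 / 1/2 = 2/3

P(W = 0 | obs) = 1/3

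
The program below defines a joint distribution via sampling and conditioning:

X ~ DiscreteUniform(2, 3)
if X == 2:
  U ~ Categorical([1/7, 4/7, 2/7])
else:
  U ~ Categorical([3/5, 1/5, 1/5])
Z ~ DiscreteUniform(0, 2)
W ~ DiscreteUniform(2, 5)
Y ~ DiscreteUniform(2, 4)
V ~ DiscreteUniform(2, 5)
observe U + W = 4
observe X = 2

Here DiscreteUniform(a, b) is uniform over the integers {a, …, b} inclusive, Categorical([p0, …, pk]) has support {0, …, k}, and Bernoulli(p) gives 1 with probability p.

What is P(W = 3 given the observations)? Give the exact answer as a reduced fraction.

Enumerate traces; 108 have nonzero weight after conditioning:
  (X=2, U=0, Z=0, W=4, Y=2, V=2) weight 1/2016
  (X=2, U=0, Z=0, W=4, Y=2, V=3) weight 1/2016
  (X=2, U=0, Z=0, W=4, Y=2, V=4) weight 1/2016
  (X=2, U=0, Z=0, W=4, Y=2, V=5) weight 1/2016
  (X=2, U=0, Z=0, W=4, Y=3, V=2) weight 1/2016
  (X=2, U=0, Z=0, W=4, Y=3, V=3) weight 1/2016
  (X=2, U=0, Z=0, W=4, Y=3, V=4) weight 1/2016
  (X=2, U=0, Z=0, W=4, Y=3, V=5) weight 1/2016
  (X=2, U=1, Z=0, W=3, Y=2, V=2) weight 1/504
  (X=2, U=2, Z=0, W=2, Y=2, V=2) weight 1/1008
  … 98 more
Group by W:
  weight(W=2) = 1/28
  weight(W=3) = 1/14
  weight(W=4) = 1/56
Total weight = 1/28 + 1/14 + 1/56 = 1/8
P(W=2 | obs) = 1/28 / 1/8 = 2/7
P(W=3 | obs) = 1/14 / 1/8 = 4/7
P(W=4 | obs) = 1/56 / 1/8 = 1/7

P(W = 3 | obs) = 4/7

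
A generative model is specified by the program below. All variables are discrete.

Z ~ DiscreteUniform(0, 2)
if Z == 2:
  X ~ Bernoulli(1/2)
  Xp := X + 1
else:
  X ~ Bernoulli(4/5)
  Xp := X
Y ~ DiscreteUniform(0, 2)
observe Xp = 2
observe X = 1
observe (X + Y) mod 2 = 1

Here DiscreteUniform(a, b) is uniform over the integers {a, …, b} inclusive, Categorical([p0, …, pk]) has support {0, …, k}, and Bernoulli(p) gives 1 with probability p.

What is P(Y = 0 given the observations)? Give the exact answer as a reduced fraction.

Enumerate traces; 2 have nonzero weight after conditioning:
  (Z=2, X=1, Y=0) weight 1/18
  (Z=2, X=1, Y=2) weight 1/18
Group by Y:
  weight(Y=0) = 1/18
  weight(Y=2) = 1/18
Total weight = 1/18 + 1/18 = 1/9
P(Y=0 | obs) = 1/18 / 1/9 = 1/2
P(Y=2 | obs) = 1/18 / 1/9 = 1/2

P(Y = 0 | obs) = 1/2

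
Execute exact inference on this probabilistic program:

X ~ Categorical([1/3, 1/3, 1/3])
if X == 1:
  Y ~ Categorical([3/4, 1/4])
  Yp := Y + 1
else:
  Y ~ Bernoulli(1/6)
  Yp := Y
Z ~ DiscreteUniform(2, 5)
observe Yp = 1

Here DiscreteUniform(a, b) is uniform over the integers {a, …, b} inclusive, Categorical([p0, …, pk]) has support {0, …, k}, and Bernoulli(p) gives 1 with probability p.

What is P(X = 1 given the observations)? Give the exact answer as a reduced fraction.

P(X = 1 | obs) = 9/13

Enumerate traces; 12 have nonzero weight after conditioning:
  (X=0, Y=1, Z=2) weight 1/72
  (X=0, Y=1, Z=3) weight 1/72
  (X=0, Y=1, Z=4) weight 1/72
  (X=0, Y=1, Z=5) weight 1/72
  (X=1, Y=0, Z=2) weight 1/16
  (X=1, Y=0, Z=3) weight 1/16
  (X=1, Y=0, Z=4) weight 1/16
  (X=1, Y=0, Z=5) weight 1/16
  (X=2, Y=1, Z=2) weight 1/72
  … 3 more
Group by X:
  weight(X=0) = 1/18
  weight(X=1) = 1/4
  weight(X=2) = 1/18
Total weight = 1/18 + 1/4 + 1/18 = 13/36
P(X=0 | obs) = 1/18 / 13/36 = 2/13
P(X=1 | obs) = 1/4 / 13/36 = 9/13
P(X=2 | obs) = 1/18 / 13/36 = 2/13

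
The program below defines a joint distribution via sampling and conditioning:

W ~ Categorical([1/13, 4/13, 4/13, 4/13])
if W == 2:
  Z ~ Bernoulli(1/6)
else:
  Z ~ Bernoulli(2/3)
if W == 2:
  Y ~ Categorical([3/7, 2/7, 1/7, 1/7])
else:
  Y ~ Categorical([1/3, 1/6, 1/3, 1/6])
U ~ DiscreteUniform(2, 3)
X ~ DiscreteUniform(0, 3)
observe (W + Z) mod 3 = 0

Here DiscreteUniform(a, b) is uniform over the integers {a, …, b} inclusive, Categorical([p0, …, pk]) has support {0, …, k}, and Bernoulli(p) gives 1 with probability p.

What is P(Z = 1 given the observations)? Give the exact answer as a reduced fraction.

Enumerate traces; 96 have nonzero weight after conditioning:
  (W=0, Z=0, Y=0, U=2, X=0) weight 1/936
  (W=0, Z=0, Y=0, U=2, X=1) weight 1/936
  (W=0, Z=0, Y=0, U=2, X=2) weight 1/936
  (W=0, Z=0, Y=0, U=2, X=3) weight 1/936
  (W=0, Z=0, Y=0, U=3, X=0) weight 1/936
  (W=0, Z=0, Y=0, U=3, X=1) weight 1/936
  (W=0, Z=0, Y=0, U=3, X=2) weight 1/936
  (W=0, Z=0, Y=0, U=3, X=3) weight 1/936
  (W=2, Z=1, Y=0, U=2, X=0) weight 1/364
  … 87 more
Group by Z:
  weight(Z=0) = 5/39
  weight(Z=1) = 2/39
Total weight = 5/39 + 2/39 = 7/39
P(Z=0 | obs) = 5/39 / 7/39 = 5/7
P(Z=1 | obs) = 2/39 / 7/39 = 2/7

P(Z = 1 | obs) = 2/7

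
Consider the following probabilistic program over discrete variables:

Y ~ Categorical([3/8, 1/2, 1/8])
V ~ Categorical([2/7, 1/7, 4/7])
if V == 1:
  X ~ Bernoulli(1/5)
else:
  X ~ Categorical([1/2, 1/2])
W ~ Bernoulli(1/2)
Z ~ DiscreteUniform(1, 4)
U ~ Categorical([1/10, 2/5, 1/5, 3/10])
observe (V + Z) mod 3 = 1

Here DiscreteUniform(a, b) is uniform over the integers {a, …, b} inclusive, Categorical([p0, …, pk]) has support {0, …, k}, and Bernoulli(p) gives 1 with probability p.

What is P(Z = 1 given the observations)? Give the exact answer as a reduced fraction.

Enumerate traces; 192 have nonzero weight after conditioning:
  (Y=0, V=0, X=0, W=0, Z=1, U=0) weight 3/4480
  (Y=0, V=0, X=0, W=0, Z=1, U=1) weight 3/1120
  (Y=0, V=0, X=0, W=0, Z=1, U=2) weight 3/2240
  (Y=0, V=0, X=0, W=0, Z=1, U=3) weight 9/4480
  (Y=0, V=0, X=0, W=0, Z=4, U=0) weight 3/4480
  (Y=0, V=0, X=0, W=0, Z=4, U=1) weight 3/1120
  (Y=0, V=0, X=0, W=0, Z=4, U=2) weight 3/2240
  (Y=0, V=0, X=0, W=0, Z=4, U=3) weight 9/4480
  (Y=0, V=1, X=0, W=0, Z=3, U=0) weight 3/5600
  (Y=0, V=2, X=0, W=0, Z=2, U=0) weight 3/2240
  … 182 more
Group by Z:
  weight(Z=1) = 1/14
  weight(Z=2) = 1/7
  weight(Z=3) = 1/28
  weight(Z=4) = 1/14
Total weight = 1/14 + 1/7 + 1/28 + 1/14 = 9/28
P(Z=1 | obs) = 1/14 / 9/28 = 2/9
P(Z=2 | obs) = 1/7 / 9/28 = 4/9
P(Z=3 | obs) = 1/28 / 9/28 = 1/9
P(Z=4 | obs) = 1/14 / 9/28 = 2/9

P(Z = 1 | obs) = 2/9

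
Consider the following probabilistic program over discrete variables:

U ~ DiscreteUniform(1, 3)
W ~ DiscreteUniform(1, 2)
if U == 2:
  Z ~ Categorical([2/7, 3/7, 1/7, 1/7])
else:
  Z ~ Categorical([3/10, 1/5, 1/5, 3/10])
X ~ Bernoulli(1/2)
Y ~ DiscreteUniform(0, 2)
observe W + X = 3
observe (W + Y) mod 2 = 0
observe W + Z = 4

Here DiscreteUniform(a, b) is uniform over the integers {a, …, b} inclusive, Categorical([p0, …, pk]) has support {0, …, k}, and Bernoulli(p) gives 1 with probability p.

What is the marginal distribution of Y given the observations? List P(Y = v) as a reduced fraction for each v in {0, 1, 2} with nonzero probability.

P(Y=0) = 1/2, P(Y=2) = 1/2

Enumerate traces; 6 have nonzero weight after conditioning:
  (U=1, W=2, Z=2, X=1, Y=0) weight 1/180
  (U=1, W=2, Z=2, X=1, Y=2) weight 1/180
  (U=2, W=2, Z=2, X=1, Y=0) weight 1/252
  (U=2, W=2, Z=2, X=1, Y=2) weight 1/252
  (U=3, W=2, Z=2, X=1, Y=0) weight 1/180
  (U=3, W=2, Z=2, X=1, Y=2) weight 1/180
Group by Y:
  weight(Y=0) = 19/1260
  weight(Y=2) = 19/1260
Total weight = 19/1260 + 19/1260 = 19/630
P(Y=0 | obs) = 19/1260 / 19/630 = 1/2
P(Y=2 | obs) = 19/1260 / 19/630 = 1/2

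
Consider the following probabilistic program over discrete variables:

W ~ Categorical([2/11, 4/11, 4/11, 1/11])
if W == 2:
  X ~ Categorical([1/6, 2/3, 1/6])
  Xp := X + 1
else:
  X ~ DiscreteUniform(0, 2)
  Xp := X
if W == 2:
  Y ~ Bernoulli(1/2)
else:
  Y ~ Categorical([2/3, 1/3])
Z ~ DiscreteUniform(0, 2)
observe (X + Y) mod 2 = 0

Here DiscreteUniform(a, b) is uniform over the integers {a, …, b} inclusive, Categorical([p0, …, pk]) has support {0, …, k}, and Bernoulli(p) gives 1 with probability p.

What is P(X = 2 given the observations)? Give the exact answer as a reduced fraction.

Enumerate traces; 36 have nonzero weight after conditioning:
  (W=0, X=0, Y=0, Z=0) weight 4/297
  (W=0, X=0, Y=0, Z=1) weight 4/297
  (W=0, X=0, Y=0, Z=2) weight 4/297
  (W=0, X=1, Y=1, Z=0) weight 2/297
  (W=0, X=1, Y=1, Z=1) weight 2/297
  (W=0, X=1, Y=1, Z=2) weight 2/297
  (W=0, X=2, Y=0, Z=0) weight 4/297
  (W=0, X=2, Y=0, Z=1) weight 4/297
  … 28 more
Group by X:
  weight(X=0) = 17/99
  weight(X=1) = 19/99
  weight(X=2) = 17/99
Total weight = 17/99 + 19/99 + 17/99 = 53/99
P(X=0 | obs) = 17/99 / 53/99 = 17/53
P(X=1 | obs) = 19/99 / 53/99 = 19/53
P(X=2 | obs) = 17/99 / 53/99 = 17/53

P(X = 2 | obs) = 17/53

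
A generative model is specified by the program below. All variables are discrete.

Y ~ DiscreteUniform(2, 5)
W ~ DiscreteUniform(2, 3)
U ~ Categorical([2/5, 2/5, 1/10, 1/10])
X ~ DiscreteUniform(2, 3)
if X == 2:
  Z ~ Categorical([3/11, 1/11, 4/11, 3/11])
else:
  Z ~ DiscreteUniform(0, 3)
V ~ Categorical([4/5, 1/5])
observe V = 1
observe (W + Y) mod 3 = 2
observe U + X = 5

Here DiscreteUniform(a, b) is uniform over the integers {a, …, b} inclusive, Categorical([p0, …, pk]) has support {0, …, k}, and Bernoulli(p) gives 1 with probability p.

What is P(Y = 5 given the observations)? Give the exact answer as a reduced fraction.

Enumerate traces; 24 have nonzero weight after conditioning:
  (Y=2, W=3, U=2, X=3, Z=0, V=1) weight 1/3200
  (Y=2, W=3, U=2, X=3, Z=1, V=1) weight 1/3200
  (Y=2, W=3, U=2, X=3, Z=2, V=1) weight 1/3200
  (Y=2, W=3, U=2, X=3, Z=3, V=1) weight 1/3200
  (Y=2, W=3, U=3, X=2, Z=0, V=1) weight 3/8800
  (Y=2, W=3, U=3, X=2, Z=1, V=1) weight 1/8800
  (Y=2, W=3, U=3, X=2, Z=2, V=1) weight 1/2200
  (Y=2, W=3, U=3, X=2, Z=3, V=1) weight 3/8800
  (Y=3, W=2, U=2, X=3, Z=0, V=1) weight 1/3200
  (Y=5, W=3, U=2, X=3, Z=0, V=1) weight 1/3200
  … 14 more
Group by Y:
  weight(Y=2) = 1/400
  weight(Y=3) = 1/400
  weight(Y=5) = 1/400
Total weight = 1/400 + 1/400 + 1/400 = 3/400
P(Y=2 | obs) = 1/400 / 3/400 = 1/3
P(Y=3 | obs) = 1/400 / 3/400 = 1/3
P(Y=5 | obs) = 1/400 / 3/400 = 1/3

P(Y = 5 | obs) = 1/3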